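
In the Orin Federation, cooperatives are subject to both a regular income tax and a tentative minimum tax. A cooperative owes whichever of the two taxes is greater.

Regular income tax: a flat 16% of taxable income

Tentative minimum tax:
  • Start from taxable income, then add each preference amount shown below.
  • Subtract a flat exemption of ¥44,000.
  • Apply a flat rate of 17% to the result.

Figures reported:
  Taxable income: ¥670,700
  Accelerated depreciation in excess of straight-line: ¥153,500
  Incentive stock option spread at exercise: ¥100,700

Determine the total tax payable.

Regular income tax:
  ¥670,700 × 16% = ¥107,312

Tentative minimum tax:
  Adjusted income: ¥670,700 + ¥153,500 + ¥100,700 = ¥924,900
  Less exemption ¥44,000 → base ¥880,900
  ¥880,900 × 17% = ¥149,753

¥149,753 > ¥107,312, so the tentative minimum tax is the binding amount.

¥149,753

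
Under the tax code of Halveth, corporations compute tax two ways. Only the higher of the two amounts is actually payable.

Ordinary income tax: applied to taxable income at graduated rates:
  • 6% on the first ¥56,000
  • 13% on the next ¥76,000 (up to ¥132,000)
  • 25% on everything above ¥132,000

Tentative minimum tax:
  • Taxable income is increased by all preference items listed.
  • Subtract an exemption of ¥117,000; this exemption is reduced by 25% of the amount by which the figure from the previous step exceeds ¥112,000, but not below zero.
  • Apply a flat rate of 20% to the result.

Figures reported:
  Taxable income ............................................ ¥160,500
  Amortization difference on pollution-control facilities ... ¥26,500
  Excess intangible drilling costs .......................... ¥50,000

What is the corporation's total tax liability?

¥30,250

Tentative minimum tax:
  Adjusted income: ¥160,500 + ¥26,500 + ¥50,000 = ¥237,000
  Exemption: ¥117,000 − 25% × (¥237,000 − ¥112,000) = ¥117,000 − ¥31,250 = ¥85,750
  Base: ¥237,000 − ¥85,750 = ¥151,250
  ¥151,250 × 20% = ¥30,250

Ordinary income tax:
  ¥56,000 × 6% = ¥3,360
  ¥76,000 × 13% = ¥9,880
  ¥28,500 × 25% = ¥7,125
  → ¥20,365

¥30,250 > ¥20,365, so the tentative minimum tax is the binding amount.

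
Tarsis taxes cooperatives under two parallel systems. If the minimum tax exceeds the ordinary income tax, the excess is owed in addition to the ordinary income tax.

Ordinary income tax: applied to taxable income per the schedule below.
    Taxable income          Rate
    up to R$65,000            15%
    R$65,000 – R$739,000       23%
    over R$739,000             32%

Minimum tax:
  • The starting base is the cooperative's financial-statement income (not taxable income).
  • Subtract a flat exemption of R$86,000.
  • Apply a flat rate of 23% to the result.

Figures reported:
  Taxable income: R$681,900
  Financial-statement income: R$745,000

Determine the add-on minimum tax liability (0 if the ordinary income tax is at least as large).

Ordinary income tax:
  R$65,000 × 15% = R$9,750
  R$616,900 × 23% = R$141,887
  → R$151,637

Minimum tax:
  Base (financial-statement income): R$745,000
  Less exemption R$86,000 → base R$659,000
  R$659,000 × 23% = R$151,570

R$151,570 ≤ R$151,637, so no add-on is due.

R$0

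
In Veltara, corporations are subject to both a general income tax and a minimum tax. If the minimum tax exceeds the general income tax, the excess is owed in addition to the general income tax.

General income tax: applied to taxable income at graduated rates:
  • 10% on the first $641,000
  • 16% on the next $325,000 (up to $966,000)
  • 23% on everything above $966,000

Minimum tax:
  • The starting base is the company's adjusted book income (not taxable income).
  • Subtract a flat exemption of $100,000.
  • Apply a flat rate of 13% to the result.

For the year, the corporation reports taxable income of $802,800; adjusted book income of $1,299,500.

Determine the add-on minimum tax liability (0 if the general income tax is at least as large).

General income tax:
  $641,000 × 10% = $64,100
  $161,800 × 16% = $25,888
  → $89,988

Minimum tax:
  Base (adjusted book income): $1,299,500
  Less exemption $100,000 → base $1,199,500
  $1,199,500 × 13% = $155,935

Excess of minimum tax over general income tax: $155,935 − $89,988 = $65,947.

$65,947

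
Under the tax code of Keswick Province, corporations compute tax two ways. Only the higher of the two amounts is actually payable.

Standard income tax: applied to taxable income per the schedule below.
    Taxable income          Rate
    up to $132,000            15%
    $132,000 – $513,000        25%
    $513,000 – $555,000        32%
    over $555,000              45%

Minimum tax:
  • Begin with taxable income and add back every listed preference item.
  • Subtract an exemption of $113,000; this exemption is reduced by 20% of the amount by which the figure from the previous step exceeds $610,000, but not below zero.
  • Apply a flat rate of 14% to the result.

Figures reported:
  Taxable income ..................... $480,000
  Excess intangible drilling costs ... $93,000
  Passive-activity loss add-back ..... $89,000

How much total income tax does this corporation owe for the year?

$106,800

Standard income tax:
  $132,000 × 15% = $19,800
  $348,000 × 25% = $87,000
  → $106,800

Minimum tax:
  Adjusted income: $480,000 + $93,000 + $89,000 = $662,000
  Exemption: $113,000 − 20% × ($662,000 − $610,000) = $113,000 − $10,400 = $102,600
  Base: $662,000 − $102,600 = $559,400
  $559,400 × 14% = $78,316

$106,800 > $78,316, so the standard income tax governs.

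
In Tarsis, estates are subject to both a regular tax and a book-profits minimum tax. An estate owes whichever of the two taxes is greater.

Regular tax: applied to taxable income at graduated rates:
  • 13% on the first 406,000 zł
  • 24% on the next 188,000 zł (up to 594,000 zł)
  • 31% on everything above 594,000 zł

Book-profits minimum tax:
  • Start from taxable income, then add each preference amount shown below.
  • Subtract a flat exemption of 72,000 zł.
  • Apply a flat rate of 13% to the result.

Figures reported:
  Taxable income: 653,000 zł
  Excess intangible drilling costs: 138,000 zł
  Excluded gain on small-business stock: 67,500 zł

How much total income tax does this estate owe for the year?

116,190 zł

Book-profits minimum tax:
  Adjusted income: 653,000 zł + 138,000 zł + 67,500 zł = 858,500 zł
  Less exemption 72,000 zł → base 786,500 zł
  786,500 zł × 13% = 102,245 zł

Regular tax:
  406,000 zł × 13% = 52,780 zł
  188,000 zł × 24% = 45,120 zł
  59,000 zł × 31% = 18,290 zł
  → 116,190 zł

116,190 zł > 102,245 zł, so the regular tax governs.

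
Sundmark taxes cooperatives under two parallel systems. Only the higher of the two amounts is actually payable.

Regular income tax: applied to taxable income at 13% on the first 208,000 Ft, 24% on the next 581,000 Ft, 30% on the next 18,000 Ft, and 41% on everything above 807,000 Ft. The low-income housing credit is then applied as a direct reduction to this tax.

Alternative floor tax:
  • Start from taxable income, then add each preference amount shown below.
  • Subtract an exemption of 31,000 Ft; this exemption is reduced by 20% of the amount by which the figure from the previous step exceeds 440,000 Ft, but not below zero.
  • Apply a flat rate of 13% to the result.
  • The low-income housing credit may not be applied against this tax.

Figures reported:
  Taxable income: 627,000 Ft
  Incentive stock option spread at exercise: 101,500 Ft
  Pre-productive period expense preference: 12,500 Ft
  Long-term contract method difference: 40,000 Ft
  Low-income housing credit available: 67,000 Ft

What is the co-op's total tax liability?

101,530 Ft

Alternative floor tax:
  Adjusted income: 627,000 Ft + 101,500 Ft + 12,500 Ft + 40,000 Ft = 781,000 Ft
  Exemption: 20% × (781,000 Ft − 440,000 Ft) = 68,200 Ft ≥ 31,000 Ft, so the exemption is fully phased out
  Base: 781,000 Ft − 0 Ft = 781,000 Ft
  781,000 Ft × 13% = 101,530 Ft

Regular income tax:
  208,000 Ft × 13% = 27,040 Ft
  419,000 Ft × 24% = 100,560 Ft
  → 127,600 Ft
  Less low-income housing credit 67,000 Ft → 60,600 Ft

101,530 Ft > 60,600 Ft, so the alternative floor tax is the binding amount.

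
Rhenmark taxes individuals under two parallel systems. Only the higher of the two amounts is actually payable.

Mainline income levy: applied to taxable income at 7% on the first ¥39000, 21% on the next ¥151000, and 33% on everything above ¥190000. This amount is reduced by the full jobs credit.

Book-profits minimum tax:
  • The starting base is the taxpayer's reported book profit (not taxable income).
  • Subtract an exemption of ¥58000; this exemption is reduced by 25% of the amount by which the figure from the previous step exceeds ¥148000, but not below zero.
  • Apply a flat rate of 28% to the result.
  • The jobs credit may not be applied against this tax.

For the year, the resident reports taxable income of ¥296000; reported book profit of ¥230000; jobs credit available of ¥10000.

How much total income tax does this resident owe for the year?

Book-profits minimum tax:
  Base (reported book profit): ¥230000
  Exemption: ¥58000 − 25% × (¥230000 − ¥148000) = ¥58000 − ¥20500 = ¥37500
  Base: ¥230000 − ¥37500 = ¥192500
  ¥192500 × 28% = ¥53900

Mainline income levy:
  ¥39000 × 7% = ¥2730
  ¥151000 × 21% = ¥31710
  ¥106000 × 33% = ¥34980
  → ¥69420
  Less jobs credit ¥10000 → ¥59420

¥59420 > ¥53900, so the mainline income levy governs.

¥59420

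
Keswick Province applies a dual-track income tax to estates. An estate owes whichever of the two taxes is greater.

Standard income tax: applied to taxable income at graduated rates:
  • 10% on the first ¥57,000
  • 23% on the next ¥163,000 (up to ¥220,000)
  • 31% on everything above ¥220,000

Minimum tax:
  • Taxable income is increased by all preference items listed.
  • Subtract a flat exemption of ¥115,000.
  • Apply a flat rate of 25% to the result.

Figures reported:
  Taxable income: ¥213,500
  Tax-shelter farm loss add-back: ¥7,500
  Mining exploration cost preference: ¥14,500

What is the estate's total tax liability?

Standard income tax:
  ¥57,000 × 10% = ¥5,700
  ¥156,500 × 23% = ¥35,995
  → ¥41,695

Minimum tax:
  Adjusted income: ¥213,500 + ¥7,500 + ¥14,500 = ¥235,500
  Less exemption ¥115,000 → base ¥120,500
  ¥120,500 × 25% = ¥30,125

¥41,695 > ¥30,125, so the standard income tax governs.

¥41,695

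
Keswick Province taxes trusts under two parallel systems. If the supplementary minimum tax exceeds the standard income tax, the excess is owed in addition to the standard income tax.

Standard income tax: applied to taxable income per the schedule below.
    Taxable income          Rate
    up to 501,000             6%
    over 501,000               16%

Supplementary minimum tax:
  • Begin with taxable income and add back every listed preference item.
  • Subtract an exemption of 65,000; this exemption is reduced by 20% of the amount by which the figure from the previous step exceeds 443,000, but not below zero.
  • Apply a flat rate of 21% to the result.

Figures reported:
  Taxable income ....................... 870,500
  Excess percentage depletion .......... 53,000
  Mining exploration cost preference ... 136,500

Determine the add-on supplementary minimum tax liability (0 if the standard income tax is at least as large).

Supplementary minimum tax:
  Adjusted income: 870,500 + 53,000 + 136,500 = 1,060,000
  Exemption: 20% × (1,060,000 − 443,000) = 123,400 ≥ 65,000, so the exemption is fully phased out
  Base: 1,060,000 − 0 = 1,060,000
  1,060,000 × 21% = 222,600

Standard income tax:
  501,000 × 6% = 30,060
  369,500 × 16% = 59,120
  → 89,180

Excess of supplementary minimum tax over standard income tax: 222,600 − 89,180 = 133,420.

133,420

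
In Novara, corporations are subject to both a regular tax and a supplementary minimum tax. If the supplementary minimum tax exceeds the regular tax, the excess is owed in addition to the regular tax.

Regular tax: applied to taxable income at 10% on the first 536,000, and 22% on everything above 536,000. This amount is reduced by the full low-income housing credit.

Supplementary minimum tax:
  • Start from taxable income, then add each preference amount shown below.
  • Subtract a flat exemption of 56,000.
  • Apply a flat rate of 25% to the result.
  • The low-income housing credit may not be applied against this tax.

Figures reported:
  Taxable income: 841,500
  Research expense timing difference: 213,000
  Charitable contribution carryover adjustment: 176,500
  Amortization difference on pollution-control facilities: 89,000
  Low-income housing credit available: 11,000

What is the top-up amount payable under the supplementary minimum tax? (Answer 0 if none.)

206,190

Supplementary minimum tax:
  Adjusted income: 841,500 + 213,000 + 176,500 + 89,000 = 1,320,000
  Less exemption 56,000 → base 1,264,000
  1,264,000 × 25% = 316,000

Regular tax:
  536,000 × 10% = 53,600
  305,500 × 22% = 67,210
  → 120,810
  Less low-income housing credit 11,000 → 109,810

Excess of supplementary minimum tax over regular tax: 316,000 − 109,810 = 206,190.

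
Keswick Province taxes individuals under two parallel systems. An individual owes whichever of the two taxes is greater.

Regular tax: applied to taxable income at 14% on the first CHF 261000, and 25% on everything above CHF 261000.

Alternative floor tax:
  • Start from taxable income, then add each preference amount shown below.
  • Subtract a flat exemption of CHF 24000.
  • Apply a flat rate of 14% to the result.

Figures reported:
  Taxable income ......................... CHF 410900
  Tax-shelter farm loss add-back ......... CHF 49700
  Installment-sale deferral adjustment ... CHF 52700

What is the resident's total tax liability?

CHF 74015

Alternative floor tax:
  Adjusted income: CHF 410900 + CHF 49700 + CHF 52700 = CHF 513300
  Less exemption CHF 24000 → base CHF 489300
  CHF 489300 × 14% = CHF 68502

Regular tax:
  CHF 261000 × 14% = CHF 36540
  CHF 149900 × 25% = CHF 37475
  → CHF 74015

CHF 74015 > CHF 68502, so the regular tax governs.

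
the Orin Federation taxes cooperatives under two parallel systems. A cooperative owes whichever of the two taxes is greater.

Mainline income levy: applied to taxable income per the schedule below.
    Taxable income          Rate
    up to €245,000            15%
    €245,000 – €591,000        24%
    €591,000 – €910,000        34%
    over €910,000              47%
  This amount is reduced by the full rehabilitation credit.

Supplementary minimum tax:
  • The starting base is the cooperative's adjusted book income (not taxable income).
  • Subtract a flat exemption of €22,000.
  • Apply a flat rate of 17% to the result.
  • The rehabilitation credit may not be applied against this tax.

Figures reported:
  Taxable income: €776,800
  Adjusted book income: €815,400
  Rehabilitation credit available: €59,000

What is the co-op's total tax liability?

€134,878

Mainline income levy:
  €245,000 × 15% = €36,750
  €346,000 × 24% = €83,040
  €185,800 × 34% = €63,172
  → €182,962
  Less rehabilitation credit €59,000 → €123,962

Supplementary minimum tax:
  Base (adjusted book income): €815,400
  Less exemption €22,000 → base €793,400
  €793,400 × 17% = €134,878

€134,878 > €123,962, so the supplementary minimum tax is the binding amount.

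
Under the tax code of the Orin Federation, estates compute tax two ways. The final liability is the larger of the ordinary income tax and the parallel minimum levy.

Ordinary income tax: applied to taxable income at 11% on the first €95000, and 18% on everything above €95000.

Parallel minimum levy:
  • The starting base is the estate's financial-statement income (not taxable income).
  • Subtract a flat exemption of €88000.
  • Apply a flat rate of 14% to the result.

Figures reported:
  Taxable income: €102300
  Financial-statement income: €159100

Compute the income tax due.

€11764

Ordinary income tax:
  €95000 × 11% = €10450
  €7300 × 18% = €1314
  → €11764

Parallel minimum levy:
  Base (financial-statement income): €159100
  Less exemption €88000 → base €71100
  €71100 × 14% = €9954

€11764 > €9954, so the ordinary income tax governs.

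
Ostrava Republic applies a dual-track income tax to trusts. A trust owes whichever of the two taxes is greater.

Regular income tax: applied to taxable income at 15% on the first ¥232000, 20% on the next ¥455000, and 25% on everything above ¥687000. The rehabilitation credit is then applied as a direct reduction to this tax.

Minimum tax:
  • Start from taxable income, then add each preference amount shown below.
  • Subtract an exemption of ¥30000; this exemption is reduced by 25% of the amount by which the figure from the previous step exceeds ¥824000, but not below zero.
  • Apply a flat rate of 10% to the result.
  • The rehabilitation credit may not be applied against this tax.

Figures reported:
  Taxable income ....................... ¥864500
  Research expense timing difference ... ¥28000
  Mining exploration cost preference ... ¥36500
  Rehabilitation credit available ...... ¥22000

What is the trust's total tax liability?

Regular income tax:
  ¥232000 × 15% = ¥34800
  ¥455000 × 20% = ¥91000
  ¥177500 × 25% = ¥44375
  → ¥170175
  Less rehabilitation credit ¥22000 → ¥148175

Minimum tax:
  Adjusted income: ¥864500 + ¥28000 + ¥36500 = ¥929000
  Exemption: ¥30000 − 25% × (¥929000 − ¥824000) = ¥30000 − ¥26250 = ¥3750
  Base: ¥929000 − ¥3750 = ¥925250
  ¥925250 × 10% = ¥92525

¥148175 > ¥92525, so the regular income tax governs.

¥148175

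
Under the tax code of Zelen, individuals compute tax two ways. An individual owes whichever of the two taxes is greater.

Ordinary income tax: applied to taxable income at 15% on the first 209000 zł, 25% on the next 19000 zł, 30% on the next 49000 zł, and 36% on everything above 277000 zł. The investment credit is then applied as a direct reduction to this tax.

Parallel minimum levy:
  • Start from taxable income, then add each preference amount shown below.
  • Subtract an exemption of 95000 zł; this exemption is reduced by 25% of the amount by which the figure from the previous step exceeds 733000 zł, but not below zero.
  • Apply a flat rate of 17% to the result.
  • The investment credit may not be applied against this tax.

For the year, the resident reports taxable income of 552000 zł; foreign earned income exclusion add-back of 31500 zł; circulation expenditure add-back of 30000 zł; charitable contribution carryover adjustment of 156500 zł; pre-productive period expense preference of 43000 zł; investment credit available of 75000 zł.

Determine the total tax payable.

125460 zł

Ordinary income tax:
  209000 zł × 15% = 31350 zł
  19000 zł × 25% = 4750 zł
  49000 zł × 30% = 14700 zł
  275000 zł × 36% = 99000 zł
  → 149800 zł
  Less investment credit 75000 zł → 74800 zł

Parallel minimum levy:
  Adjusted income: 552000 zł + 31500 zł + 30000 zł + 156500 zł + 43000 zł = 813000 zł
  Exemption: 95000 zł − 25% × (813000 zł − 733000 zł) = 95000 zł − 20000 zł = 75000 zł
  Base: 813000 zł − 75000 zł = 738000 zł
  738000 zł × 17% = 125460 zł

125460 zł > 74800 zł, so the parallel minimum levy is the binding amount.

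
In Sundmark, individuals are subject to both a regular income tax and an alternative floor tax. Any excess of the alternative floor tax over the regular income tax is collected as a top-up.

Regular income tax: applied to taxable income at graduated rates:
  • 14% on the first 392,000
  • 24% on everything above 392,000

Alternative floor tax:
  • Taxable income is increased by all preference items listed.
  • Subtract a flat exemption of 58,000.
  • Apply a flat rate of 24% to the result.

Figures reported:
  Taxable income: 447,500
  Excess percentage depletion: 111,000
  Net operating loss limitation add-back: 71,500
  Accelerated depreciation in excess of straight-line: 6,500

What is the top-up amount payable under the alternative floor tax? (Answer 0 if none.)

70,640

Regular income tax:
  392,000 × 14% = 54,880
  55,500 × 24% = 13,320
  → 68,200

Alternative floor tax:
  Adjusted income: 447,500 + 111,000 + 71,500 + 6,500 = 636,500
  Less exemption 58,000 → base 578,500
  578,500 × 24% = 138,840

Excess of alternative floor tax over regular income tax: 138,840 − 68,200 = 70,640.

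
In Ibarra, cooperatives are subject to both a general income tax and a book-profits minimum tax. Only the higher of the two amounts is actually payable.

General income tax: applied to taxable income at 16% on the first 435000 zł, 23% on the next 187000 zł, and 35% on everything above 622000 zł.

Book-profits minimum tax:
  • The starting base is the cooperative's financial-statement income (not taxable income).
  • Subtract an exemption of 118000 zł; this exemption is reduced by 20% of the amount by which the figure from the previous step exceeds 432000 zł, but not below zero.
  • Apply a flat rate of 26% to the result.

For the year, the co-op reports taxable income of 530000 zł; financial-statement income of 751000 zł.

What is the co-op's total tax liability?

General income tax:
  435000 zł × 16% = 69600 zł
  95000 zł × 23% = 21850 zł
  → 91450 zł

Book-profits minimum tax:
  Base (financial-statement income): 751000 zł
  Exemption: 118000 zł − 20% × (751000 zł − 432000 zł) = 118000 zł − 63800 zł = 54200 zł
  Base: 751000 zł − 54200 zł = 696800 zł
  696800 zł × 26% = 181168 zł

181168 zł > 91450 zł, so the book-profits minimum tax is the binding amount.

181168 zł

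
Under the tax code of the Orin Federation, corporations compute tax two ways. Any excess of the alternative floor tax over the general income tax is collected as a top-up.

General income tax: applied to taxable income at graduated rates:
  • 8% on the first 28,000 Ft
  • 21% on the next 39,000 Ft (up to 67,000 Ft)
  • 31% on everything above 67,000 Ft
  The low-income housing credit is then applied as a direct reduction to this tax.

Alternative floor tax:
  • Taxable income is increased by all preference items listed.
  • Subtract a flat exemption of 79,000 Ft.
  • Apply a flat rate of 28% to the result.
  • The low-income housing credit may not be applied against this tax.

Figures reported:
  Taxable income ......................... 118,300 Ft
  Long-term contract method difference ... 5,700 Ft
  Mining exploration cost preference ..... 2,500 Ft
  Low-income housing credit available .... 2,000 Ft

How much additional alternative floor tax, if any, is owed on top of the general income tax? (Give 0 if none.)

Alternative floor tax:
  Adjusted income: 118,300 Ft + 5,700 Ft + 2,500 Ft = 126,500 Ft
  Less exemption 79,000 Ft → base 47,500 Ft
  47,500 Ft × 28% = 13,300 Ft

General income tax:
  28,000 Ft × 8% = 2,240 Ft
  39,000 Ft × 21% = 8,190 Ft
  51,300 Ft × 31% = 15,903 Ft
  → 26,333 Ft
  Less low-income housing credit 2,000 Ft → 24,333 Ft

13,300 Ft ≤ 24,333 Ft, so no add-on is due.

0 Ft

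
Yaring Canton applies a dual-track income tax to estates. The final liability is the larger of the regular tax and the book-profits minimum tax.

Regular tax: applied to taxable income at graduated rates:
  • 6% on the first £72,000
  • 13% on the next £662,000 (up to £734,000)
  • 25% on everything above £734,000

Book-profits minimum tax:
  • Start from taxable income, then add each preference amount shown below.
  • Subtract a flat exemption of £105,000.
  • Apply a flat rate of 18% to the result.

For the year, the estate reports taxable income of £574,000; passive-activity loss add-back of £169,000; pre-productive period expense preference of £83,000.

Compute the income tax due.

Book-profits minimum tax:
  Adjusted income: £574,000 + £169,000 + £83,000 = £826,000
  Less exemption £105,000 → base £721,000
  £721,000 × 18% = £129,780

Regular tax:
  £72,000 × 6% = £4,320
  £502,000 × 13% = £65,260
  → £69,580

£129,780 > £69,580, so the book-profits minimum tax is the binding amount.

£129,780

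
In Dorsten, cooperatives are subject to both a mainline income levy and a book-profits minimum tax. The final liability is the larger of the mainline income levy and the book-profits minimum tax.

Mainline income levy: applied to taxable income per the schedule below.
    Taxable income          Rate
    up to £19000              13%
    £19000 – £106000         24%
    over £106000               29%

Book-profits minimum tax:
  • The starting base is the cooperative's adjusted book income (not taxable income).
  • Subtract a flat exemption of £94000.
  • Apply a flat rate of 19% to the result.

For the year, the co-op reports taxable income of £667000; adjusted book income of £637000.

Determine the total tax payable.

Mainline income levy:
  £19000 × 13% = £2470
  £87000 × 24% = £20880
  £561000 × 29% = £162690
  → £186040

Book-profits minimum tax:
  Base (adjusted book income): £637000
  Less exemption £94000 → base £543000
  £543000 × 19% = £103170

£186040 > £103170, so the mainline income levy governs.

£186040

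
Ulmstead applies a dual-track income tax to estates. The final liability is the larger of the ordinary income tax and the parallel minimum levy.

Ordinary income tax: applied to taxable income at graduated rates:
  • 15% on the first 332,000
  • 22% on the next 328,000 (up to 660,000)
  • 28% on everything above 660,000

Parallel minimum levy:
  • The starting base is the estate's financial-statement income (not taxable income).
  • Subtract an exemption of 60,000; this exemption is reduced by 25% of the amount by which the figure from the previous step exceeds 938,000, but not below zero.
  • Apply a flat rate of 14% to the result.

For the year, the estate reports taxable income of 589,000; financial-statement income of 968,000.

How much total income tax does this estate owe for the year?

128,170

Parallel minimum levy:
  Base (financial-statement income): 968,000
  Exemption: 60,000 − 25% × (968,000 − 938,000) = 60,000 − 7,500 = 52,500
  Base: 968,000 − 52,500 = 915,500
  915,500 × 14% = 128,170

Ordinary income tax:
  332,000 × 15% = 49,800
  257,000 × 22% = 56,540
  → 106,340

128,170 > 106,340, so the parallel minimum levy is the binding amount.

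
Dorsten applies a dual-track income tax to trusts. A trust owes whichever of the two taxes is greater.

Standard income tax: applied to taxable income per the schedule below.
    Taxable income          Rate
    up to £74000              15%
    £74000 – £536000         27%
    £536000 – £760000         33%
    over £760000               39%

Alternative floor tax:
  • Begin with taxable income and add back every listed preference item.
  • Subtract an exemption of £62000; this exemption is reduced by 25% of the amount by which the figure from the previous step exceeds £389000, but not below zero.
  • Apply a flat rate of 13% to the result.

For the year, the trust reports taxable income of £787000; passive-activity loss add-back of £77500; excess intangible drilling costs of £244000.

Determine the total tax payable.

£220290

Standard income tax:
  £74000 × 15% = £11100
  £462000 × 27% = £124740
  £224000 × 33% = £73920
  £27000 × 39% = £10530
  → £220290

Alternative floor tax:
  Adjusted income: £787000 + £77500 + £244000 = £1108500
  Exemption: 25% × (£1108500 − £389000) = £179875 ≥ £62000, so the exemption is fully phased out
  Base: £1108500 − £0 = £1108500
  £1108500 × 13% = £144105

£220290 > £144105, so the standard income tax governs.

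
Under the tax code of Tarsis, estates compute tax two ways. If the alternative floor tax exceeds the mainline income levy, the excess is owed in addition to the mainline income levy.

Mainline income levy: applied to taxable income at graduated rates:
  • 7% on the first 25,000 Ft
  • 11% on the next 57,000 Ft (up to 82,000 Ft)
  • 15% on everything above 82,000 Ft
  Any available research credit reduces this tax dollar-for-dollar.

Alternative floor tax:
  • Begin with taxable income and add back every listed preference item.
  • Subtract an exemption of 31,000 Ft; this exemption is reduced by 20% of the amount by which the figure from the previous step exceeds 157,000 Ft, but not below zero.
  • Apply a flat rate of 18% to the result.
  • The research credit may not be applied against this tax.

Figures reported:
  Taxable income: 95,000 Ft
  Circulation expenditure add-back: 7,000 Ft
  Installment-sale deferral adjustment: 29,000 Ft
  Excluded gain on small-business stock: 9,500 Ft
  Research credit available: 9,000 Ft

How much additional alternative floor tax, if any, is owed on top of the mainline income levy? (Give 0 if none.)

18,740 Ft

Alternative floor tax:
  Adjusted income: 95,000 Ft + 7,000 Ft + 29,000 Ft + 9,500 Ft = 140,500 Ft
  Exemption: 140,500 Ft ≤ 157,000 Ft, so full 31,000 Ft applies
  Base: 140,500 Ft − 31,000 Ft = 109,500 Ft
  109,500 Ft × 18% = 19,710 Ft

Mainline income levy:
  25,000 Ft × 7% = 1,750 Ft
  57,000 Ft × 11% = 6,270 Ft
  13,000 Ft × 15% = 1,950 Ft
  → 9,970 Ft
  Less research credit 9,000 Ft → 970 Ft

Excess of alternative floor tax over mainline income levy: 19,710 Ft − 970 Ft = 18,740 Ft.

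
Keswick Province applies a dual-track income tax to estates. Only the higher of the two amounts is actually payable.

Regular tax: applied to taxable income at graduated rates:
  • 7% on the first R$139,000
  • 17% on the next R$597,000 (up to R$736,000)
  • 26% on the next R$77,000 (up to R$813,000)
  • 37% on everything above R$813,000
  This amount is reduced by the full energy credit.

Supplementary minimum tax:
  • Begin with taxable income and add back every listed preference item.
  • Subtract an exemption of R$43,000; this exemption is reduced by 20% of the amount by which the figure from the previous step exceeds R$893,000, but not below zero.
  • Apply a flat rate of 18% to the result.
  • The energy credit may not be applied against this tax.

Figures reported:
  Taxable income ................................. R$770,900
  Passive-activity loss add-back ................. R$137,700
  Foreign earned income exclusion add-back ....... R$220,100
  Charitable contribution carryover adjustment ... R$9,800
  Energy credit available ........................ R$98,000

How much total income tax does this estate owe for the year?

R$204,930

Regular tax:
  R$139,000 × 7% = R$9,730
  R$597,000 × 17% = R$101,490
  R$34,900 × 26% = R$9,074
  → R$120,294
  Less energy credit R$98,000 → R$22,294

Supplementary minimum tax:
  Adjusted income: R$770,900 + R$137,700 + R$220,100 + R$9,800 = R$1,138,500
  Exemption: 20% × (R$1,138,500 − R$893,000) = R$49,100 ≥ R$43,000, so the exemption is fully phased out
  Base: R$1,138,500 − R$0 = R$1,138,500
  R$1,138,500 × 18% = R$204,930

R$204,930 > R$22,294, so the supplementary minimum tax is the binding amount.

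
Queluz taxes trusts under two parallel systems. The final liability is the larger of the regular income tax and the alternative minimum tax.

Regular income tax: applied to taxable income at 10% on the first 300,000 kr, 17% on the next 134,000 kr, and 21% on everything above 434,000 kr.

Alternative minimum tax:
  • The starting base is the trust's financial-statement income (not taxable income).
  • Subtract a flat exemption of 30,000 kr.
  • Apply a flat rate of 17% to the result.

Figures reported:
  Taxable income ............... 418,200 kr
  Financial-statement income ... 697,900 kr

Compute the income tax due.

Regular income tax:
  300,000 kr × 10% = 30,000 kr
  118,200 kr × 17% = 20,094 kr
  → 50,094 kr

Alternative minimum tax:
  Base (financial-statement income): 697,900 kr
  Less exemption 30,000 kr → base 667,900 kr
  667,900 kr × 17% = 113,543 kr

113,543 kr > 50,094 kr, so the alternative minimum tax is the binding amount.

113,543 kr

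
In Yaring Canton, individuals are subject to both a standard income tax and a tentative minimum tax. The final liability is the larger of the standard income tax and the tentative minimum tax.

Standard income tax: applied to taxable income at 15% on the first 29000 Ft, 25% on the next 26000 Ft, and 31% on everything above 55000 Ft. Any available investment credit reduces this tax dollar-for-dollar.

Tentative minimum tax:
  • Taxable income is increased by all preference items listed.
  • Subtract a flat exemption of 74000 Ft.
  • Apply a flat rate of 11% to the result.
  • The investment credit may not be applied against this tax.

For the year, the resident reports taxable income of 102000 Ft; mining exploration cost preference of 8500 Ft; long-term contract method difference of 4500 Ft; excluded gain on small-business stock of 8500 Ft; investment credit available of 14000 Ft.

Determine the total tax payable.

11420 Ft

Tentative minimum tax:
  Adjusted income: 102000 Ft + 8500 Ft + 4500 Ft + 8500 Ft = 123500 Ft
  Less exemption 74000 Ft → base 49500 Ft
  49500 Ft × 11% = 5445 Ft

Standard income tax:
  29000 Ft × 15% = 4350 Ft
  26000 Ft × 25% = 6500 Ft
  47000 Ft × 31% = 14570 Ft
  → 25420 Ft
  Less investment credit 14000 Ft → 11420 Ft

11420 Ft > 5445 Ft, so the standard income tax governs.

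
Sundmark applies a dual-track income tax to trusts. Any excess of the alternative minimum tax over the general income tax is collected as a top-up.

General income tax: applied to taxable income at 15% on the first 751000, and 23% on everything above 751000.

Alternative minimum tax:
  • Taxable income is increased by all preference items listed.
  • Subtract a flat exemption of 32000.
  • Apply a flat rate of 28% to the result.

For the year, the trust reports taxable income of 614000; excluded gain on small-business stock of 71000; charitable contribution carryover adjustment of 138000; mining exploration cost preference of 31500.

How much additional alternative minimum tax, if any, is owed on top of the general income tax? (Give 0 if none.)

General income tax:
  614000 × 15% = 92100

Alternative minimum tax:
  Adjusted income: 614000 + 71000 + 138000 + 31500 = 854500
  Less exemption 32000 → base 822500
  822500 × 28% = 230300

Excess of alternative minimum tax over general income tax: 230300 − 92100 = 138200.

138200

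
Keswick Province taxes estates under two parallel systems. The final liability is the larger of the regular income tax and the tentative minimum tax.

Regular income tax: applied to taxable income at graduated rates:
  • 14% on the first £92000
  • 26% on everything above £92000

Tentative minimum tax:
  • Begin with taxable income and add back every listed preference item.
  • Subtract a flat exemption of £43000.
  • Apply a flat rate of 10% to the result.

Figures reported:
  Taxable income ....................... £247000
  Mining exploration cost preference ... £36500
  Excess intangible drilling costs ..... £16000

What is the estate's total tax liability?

£53180

Tentative minimum tax:
  Adjusted income: £247000 + £36500 + £16000 = £299500
  Less exemption £43000 → base £256500
  £256500 × 10% = £25650

Regular income tax:
  £92000 × 14% = £12880
  £155000 × 26% = £40300
  → £53180

£53180 > £25650, so the regular income tax governs.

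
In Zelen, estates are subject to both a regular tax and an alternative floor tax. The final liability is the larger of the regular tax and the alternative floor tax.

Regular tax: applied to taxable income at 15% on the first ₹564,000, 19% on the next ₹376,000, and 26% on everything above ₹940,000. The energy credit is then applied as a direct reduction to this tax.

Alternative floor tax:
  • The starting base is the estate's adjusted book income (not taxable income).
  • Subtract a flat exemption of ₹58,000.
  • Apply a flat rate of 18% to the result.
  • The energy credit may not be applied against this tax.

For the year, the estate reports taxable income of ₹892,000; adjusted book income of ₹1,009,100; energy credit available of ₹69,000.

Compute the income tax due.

Regular tax:
  ₹564,000 × 15% = ₹84,600
  ₹328,000 × 19% = ₹62,320
  → ₹146,920
  Less energy credit ₹69,000 → ₹77,920

Alternative floor tax:
  Base (adjusted book income): ₹1,009,100
  Less exemption ₹58,000 → base ₹951,100
  ₹951,100 × 18% = ₹171,198

₹171,198 > ₹77,920, so the alternative floor tax is the binding amount.

₹171,198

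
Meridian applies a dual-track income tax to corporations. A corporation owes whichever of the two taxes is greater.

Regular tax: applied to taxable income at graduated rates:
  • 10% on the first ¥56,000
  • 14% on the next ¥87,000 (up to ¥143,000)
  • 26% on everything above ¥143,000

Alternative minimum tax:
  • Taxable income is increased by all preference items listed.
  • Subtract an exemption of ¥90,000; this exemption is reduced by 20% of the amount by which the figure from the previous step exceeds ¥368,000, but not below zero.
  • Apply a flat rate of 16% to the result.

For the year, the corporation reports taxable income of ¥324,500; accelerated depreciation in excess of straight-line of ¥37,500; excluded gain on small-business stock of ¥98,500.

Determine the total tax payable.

Alternative minimum tax:
  Adjusted income: ¥324,500 + ¥37,500 + ¥98,500 = ¥460,500
  Exemption: ¥90,000 − 20% × (¥460,500 − ¥368,000) = ¥90,000 − ¥18,500 = ¥71,500
  Base: ¥460,500 − ¥71,500 = ¥389,000
  ¥389,000 × 16% = ¥62,240

Regular tax:
  ¥56,000 × 10% = ¥5,600
  ¥87,000 × 14% = ¥12,180
  ¥181,500 × 26% = ¥47,190
  → ¥64,970

¥64,970 > ¥62,240, so the regular tax governs.

¥64,970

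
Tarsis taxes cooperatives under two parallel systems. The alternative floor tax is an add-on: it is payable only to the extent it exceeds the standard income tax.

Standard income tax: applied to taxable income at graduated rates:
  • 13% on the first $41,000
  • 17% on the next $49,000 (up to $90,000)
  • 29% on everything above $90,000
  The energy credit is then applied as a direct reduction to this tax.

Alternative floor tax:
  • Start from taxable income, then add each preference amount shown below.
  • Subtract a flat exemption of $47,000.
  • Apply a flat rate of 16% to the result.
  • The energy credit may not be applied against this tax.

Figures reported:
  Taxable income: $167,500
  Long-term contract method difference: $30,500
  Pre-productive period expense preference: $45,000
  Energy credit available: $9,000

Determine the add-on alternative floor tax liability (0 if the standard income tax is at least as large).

$4,225

Alternative floor tax:
  Adjusted income: $167,500 + $30,500 + $45,000 = $243,000
  Less exemption $47,000 → base $196,000
  $196,000 × 16% = $31,360

Standard income tax:
  $41,000 × 13% = $5,330
  $49,000 × 17% = $8,330
  $77,500 × 29% = $22,475
  → $36,135
  Less energy credit $9,000 → $27,135

Excess of alternative floor tax over standard income tax: $31,360 − $27,135 = $4,225.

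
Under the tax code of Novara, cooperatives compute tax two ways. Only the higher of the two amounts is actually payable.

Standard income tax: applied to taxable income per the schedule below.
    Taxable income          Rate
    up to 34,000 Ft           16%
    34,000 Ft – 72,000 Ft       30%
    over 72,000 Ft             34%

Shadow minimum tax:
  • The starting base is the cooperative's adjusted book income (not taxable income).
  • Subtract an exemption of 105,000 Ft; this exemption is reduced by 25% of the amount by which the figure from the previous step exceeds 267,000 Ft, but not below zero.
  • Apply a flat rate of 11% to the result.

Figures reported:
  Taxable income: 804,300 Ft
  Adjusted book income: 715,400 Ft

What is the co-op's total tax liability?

265,822 Ft

Standard income tax:
  34,000 Ft × 16% = 5,440 Ft
  38,000 Ft × 30% = 11,400 Ft
  732,300 Ft × 34% = 248,982 Ft
  → 265,822 Ft

Shadow minimum tax:
  Base (adjusted book income): 715,400 Ft
  Exemption: 25% × (715,400 Ft − 267,000 Ft) = 112,100 Ft ≥ 105,000 Ft, so the exemption is fully phased out
  Base: 715,400 Ft − 0 Ft = 715,400 Ft
  715,400 Ft × 11% = 78,694 Ft

265,822 Ft > 78,694 Ft, so the standard income tax governs.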